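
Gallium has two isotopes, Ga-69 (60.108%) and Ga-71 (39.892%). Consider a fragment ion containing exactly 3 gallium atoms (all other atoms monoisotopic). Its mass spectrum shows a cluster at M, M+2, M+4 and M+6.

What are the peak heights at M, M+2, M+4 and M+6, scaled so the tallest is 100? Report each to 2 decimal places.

50.23 : 100.00 : 66.37 : 14.68

The 3 Ga atoms are independent, so intensities follow the terms of (0.60108 + 0.39892)^3.
P(M) = 0.60108^3 = 0.217169
P(M+2) = 3 × 0.60108^2 × 0.39892^1 = 0.432386
P(M+4) = 3 × 0.60108^1 × 0.39892^2 = 0.286963
P(M+6) = 0.39892^3 = 0.063483
The M+2 peak is largest (0.432386); scaling to 100 gives 50.23 : 100.00 : 66.37 : 14.68.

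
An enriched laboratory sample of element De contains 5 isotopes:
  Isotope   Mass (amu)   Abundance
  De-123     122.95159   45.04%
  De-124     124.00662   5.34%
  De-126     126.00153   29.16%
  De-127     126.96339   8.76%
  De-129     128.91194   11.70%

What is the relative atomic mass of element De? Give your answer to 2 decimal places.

The abundance-weighted mean is 0.4504 × 122.95159 + 0.0534 × 124.00662 + 0.2916 × 126.00153 + 0.0876 × 126.96339 + 0.1170 × 128.91194
= 55.377396 + 6.621954 + 36.742046 + 11.121993 + 15.082697 = 124.946086 amu

124.95 amu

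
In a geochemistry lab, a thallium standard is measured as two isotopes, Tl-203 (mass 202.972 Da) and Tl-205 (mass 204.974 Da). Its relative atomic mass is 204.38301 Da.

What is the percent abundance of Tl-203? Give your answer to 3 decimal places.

Let x be the fractional abundance of Tl-203; then Tl-205 has abundance 1 − x.
202.972·x + 204.974·(1 − x) = 204.38301
(202.972 − 204.974)·x = 204.38301 − 204.974
x = -0.59099 / -2.002 = 0.29520 → 29.520% Tl-203, 70.480% Tl-205.

29.520%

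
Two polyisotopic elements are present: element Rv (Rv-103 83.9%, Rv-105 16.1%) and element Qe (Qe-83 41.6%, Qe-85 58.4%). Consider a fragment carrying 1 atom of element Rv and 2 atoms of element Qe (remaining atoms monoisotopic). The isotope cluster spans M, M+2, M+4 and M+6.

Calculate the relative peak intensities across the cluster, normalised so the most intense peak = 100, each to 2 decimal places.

Element Rv pattern (n=1): 0.8390 : 0.1610
Element Qe pattern (n=2): 0.173056 : 0.485888 : 0.341056
Convolve the two distributions (both contribute in 2-u steps):
  M: 0.8390×0.173056 = 0.145194
  M+2: 0.8390×0.485888 + 0.1610×0.173056 = 0.435522
  M+4: 0.8390×0.341056 + 0.1610×0.485888 = 0.364374
  M+6: 0.1610×0.341056 = 0.054910
Scale to base peak (0.435522) = 100: 33.34 : 100.00 : 83.66 : 12.61

33.34 : 100.00 : 83.66 : 12.61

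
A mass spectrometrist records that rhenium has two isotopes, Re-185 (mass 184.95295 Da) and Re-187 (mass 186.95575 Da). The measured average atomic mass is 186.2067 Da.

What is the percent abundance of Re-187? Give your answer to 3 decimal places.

Let x be the fractional abundance of Re-185; then Re-187 has abundance 1 − x.
184.95295·x + 186.95575·(1 − x) = 186.2067
(184.95295 − 186.95575)·x = 186.2067 − 186.95575
x = -0.74905 / -2.00280 = 0.37400 → 37.400% Re-185, 62.600% Re-187.

62.600%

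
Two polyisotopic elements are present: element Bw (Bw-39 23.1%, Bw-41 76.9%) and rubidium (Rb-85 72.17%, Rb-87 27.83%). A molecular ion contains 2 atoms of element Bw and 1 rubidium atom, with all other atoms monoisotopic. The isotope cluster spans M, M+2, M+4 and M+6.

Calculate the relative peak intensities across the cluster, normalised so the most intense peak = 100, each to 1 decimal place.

Element Bw pattern (n=2): 0.053361 : 0.355278 : 0.591361
Rubidium pattern (n=1): 0.7217 : 0.2783
Convolve the two distributions (both contribute in 2-u steps):
  M: 0.053361×0.7217 = 0.038511
  M+2: 0.053361×0.2783 + 0.355278×0.7217 = 0.271254
  M+4: 0.355278×0.2783 + 0.591361×0.7217 = 0.525659
  M+6: 0.591361×0.2783 = 0.164576
Scale to base peak (0.525659) = 100: 7.3 : 51.6 : 100.0 : 31.3

7.3 : 51.6 : 100.0 : 31.3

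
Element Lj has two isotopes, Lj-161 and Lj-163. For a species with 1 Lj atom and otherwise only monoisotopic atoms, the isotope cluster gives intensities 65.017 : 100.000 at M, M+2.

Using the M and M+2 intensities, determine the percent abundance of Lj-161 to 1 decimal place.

Let p = fractional abundance of Lj-161. I(M+2)/I(M) = [C(1,1)·p^0·(1−p)] / p^1 = 1·(1−p)/p = 100.000/65.017 = 1.5381
(1−p)/p = 1.5381/1 = 1.5381  ⇒  p = 1/(1 + 1.5381) = 0.3940
Lj-161: 39.4%, Lj-163: 60.6%.

39.4%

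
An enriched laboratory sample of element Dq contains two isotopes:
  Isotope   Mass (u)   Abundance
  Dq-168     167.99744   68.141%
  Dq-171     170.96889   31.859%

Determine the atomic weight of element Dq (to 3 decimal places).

Average mass = Σ (abundance × isotope mass) = 0.68141 × 167.99744 + 0.31859 × 170.96889
= 114.475136 + 54.468979 = 168.944115 u

168.944 u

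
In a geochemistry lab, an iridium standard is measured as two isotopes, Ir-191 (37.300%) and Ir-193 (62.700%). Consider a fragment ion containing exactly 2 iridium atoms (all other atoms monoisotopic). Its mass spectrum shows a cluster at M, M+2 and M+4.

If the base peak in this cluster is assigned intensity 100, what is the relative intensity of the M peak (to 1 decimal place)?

Binomial terms of (0.37300 + 0.62700)^2: M 0.1391, M+2 0.4677, M+4 0.3931 → M+2 is the base peak.
P(M+2) = C(2,1) × 0.37300^1 × 0.62700^1 = 2 × 0.3730 × 0.6270 = 0.467742 (base)
P(M) = C(2,0) × 0.37300^2 × 0.62700^0 = 1 × 0.139129 × 1.0000 = 0.139129
Relative intensity = 0.139129 / 0.467742 × 100 = 29.7

29.7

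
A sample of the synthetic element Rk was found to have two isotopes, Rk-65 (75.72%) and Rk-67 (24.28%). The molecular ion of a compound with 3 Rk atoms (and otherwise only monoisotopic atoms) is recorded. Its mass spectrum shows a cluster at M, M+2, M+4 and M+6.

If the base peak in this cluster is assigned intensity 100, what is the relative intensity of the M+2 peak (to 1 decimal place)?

96.2

(0.7572 + 0.2428)^3 gives M 0.4341, M+2 0.4176, M+4 0.1339, M+6 0.0143; the largest is M.
P(M) = C(3,0) × 0.7572^3 × 0.2428^0 = 1 × 0.43414201 × 1.0000 = 0.434142 (base)
P(M+2) = C(3,1) × 0.7572^2 × 0.2428^1 = 3 × 0.57335184 × 0.2428 = 0.417629
Relative intensity = 0.417629 / 0.434142 × 100 = 96.2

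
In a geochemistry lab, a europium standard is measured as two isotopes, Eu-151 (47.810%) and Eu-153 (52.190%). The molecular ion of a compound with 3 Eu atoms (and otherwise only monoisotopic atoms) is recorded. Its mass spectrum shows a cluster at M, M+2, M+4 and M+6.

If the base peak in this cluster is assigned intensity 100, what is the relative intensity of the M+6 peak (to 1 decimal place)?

Binomial terms of (0.47810 + 0.52190)^3: M 0.1093, M+2 0.3579, M+4 0.3907, M+6 0.1422 → M+4 is the base peak.
P(M+4) = C(3,2) × 0.47810^1 × 0.52190^2 = 3 × 0.4781 × 0.27237961 = 0.390674 (base)
P(M+6) = C(3,3) × 0.47810^0 × 0.52190^3 = 1 × 1.0000 × 0.14215492 = 0.142155
Relative intensity = 0.142155 / 0.390674 × 100 = 36.4

36.4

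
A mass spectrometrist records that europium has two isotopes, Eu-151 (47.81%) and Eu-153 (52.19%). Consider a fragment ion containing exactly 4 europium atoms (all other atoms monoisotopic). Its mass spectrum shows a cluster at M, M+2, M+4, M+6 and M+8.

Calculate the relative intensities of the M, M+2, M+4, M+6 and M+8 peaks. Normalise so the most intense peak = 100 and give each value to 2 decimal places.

13.99 : 61.07 : 100.00 : 72.77 : 19.86

Each Eu atom is independently Eu-151 (p = 0.4781) or Eu-153 (q = 0.5219); the cluster is the binomial expansion (p + q)^4.
P(M) = 0.4781^4 = 0.052249
P(M+2) = 4 × 0.4781^3 × 0.5219^1 = 0.228141
P(M+4) = 6 × 0.4781^2 × 0.5219^2 = 0.373563
P(M+6) = 4 × 0.4781^1 × 0.5219^3 = 0.271857
P(M+8) = 0.5219^4 = 0.074191
The M+4 peak is largest (0.373563); scaling to 100 gives 13.99 : 61.07 : 100.00 : 72.77 : 19.86.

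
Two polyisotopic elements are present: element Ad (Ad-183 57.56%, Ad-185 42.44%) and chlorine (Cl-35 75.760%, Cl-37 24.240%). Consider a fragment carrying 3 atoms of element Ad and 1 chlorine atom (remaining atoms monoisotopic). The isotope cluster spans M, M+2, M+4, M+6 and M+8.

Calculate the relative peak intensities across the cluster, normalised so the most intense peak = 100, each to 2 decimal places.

Element Ad pattern (n=3): 0.19070512 : 0.42183072 : 0.3110232 : 0.07644096
Chlorine pattern (n=1): 0.7576 : 0.2424
Convolve the two distributions (both contribute in 2-u steps):
  M: 0.19070512×0.7576 = 0.144478
  M+2: 0.19070512×0.2424 + 0.42183072×0.7576 = 0.365806
  M+4: 0.42183072×0.2424 + 0.3110232×0.7576 = 0.337883
  M+6: 0.3110232×0.2424 + 0.07644096×0.7576 = 0.133304
  M+8: 0.07644096×0.2424 = 0.018529
Scale to base peak (0.365806) = 100: 39.50 : 100.00 : 92.37 : 36.44 : 5.07

39.50 : 100.00 : 92.37 : 36.44 : 5.07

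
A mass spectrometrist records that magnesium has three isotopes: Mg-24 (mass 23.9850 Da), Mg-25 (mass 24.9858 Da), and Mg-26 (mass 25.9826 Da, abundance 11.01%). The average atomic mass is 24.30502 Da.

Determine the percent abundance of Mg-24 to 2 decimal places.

The remaining 88.99% is split between Mg-24 (fraction x) and Mg-25 (fraction 0.8899 − x).
Substituting: 23.9850x + 24.9858(0.8899 − x) = 21.44433574
(23.9850 − 24.9858)x = -0.79052768  ⇒  x = 0.78990, y = 0.10000
Mg-24: 78.99%, Mg-25: 10.00%.

78.99%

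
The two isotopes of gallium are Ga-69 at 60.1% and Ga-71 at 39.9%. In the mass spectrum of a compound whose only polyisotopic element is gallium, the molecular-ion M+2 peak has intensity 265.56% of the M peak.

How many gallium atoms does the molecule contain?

4

For n independent Ga atoms, I(M+2)/I(M) = n · (abundance Ga-71) / (abundance Ga-69) = n · 0.399/0.601.
n = 2.6556 × 0.601/0.399 = 4.00 ≈ 4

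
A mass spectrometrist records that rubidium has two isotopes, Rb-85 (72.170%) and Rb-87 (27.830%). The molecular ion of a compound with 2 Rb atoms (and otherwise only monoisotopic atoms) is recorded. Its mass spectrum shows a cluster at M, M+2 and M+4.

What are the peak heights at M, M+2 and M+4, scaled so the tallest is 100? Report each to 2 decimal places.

100.00 : 77.12 : 14.87

Expanding (0.72170 + 0.27830)^2:
P(M) = 0.72170^2 = 0.520851
P(M+2) = 2 × 0.72170^1 × 0.27830^1 = 0.401698
P(M+4) = 0.27830^2 = 0.077451
The M peak is largest (0.520851); scaling to 100 gives 100.00 : 77.12 : 14.87.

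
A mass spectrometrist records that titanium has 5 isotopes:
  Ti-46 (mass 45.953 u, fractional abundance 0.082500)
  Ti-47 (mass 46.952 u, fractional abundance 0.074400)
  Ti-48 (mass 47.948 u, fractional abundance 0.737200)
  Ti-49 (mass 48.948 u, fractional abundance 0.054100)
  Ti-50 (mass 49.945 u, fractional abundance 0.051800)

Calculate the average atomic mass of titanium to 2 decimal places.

47.87 u

The abundance-weighted mean is 0.082500 × 45.953 + 0.074400 × 46.952 + 0.737200 × 47.948 + 0.054100 × 48.948 + 0.051800 × 49.945
= 3.7911 + 3.4932 + 35.3473 + 2.6481 + 2.5872 = 47.8669 u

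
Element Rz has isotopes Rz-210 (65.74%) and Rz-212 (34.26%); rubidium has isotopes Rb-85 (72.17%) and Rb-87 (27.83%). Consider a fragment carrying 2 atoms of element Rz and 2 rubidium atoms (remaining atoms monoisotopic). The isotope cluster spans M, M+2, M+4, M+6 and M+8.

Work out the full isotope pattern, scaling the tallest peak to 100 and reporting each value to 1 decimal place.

55.1 : 100.0 : 67.5 : 20.1 : 2.2

Element Rz pattern (n=2): 0.43217476 : 0.45045048 : 0.11737476
Rubidium pattern (n=2): 0.52085089 : 0.40169822 : 0.07745089
Convolve the two distributions (both contribute in 2-u steps):
  M: 0.43217476×0.52085089 = 0.225099
  M+2: 0.43217476×0.40169822 + 0.45045048×0.52085089 = 0.408221
  M+4: 0.43217476×0.07745089 + 0.45045048×0.40169822 + 0.11737476×0.52085089 = 0.275552
  M+6: 0.45045048×0.07745089 + 0.11737476×0.40169822 = 0.082037
  M+8: 0.11737476×0.07745089 = 0.009091
Scale to base peak (0.408221) = 100: 55.1 : 100.0 : 67.5 : 20.1 : 2.2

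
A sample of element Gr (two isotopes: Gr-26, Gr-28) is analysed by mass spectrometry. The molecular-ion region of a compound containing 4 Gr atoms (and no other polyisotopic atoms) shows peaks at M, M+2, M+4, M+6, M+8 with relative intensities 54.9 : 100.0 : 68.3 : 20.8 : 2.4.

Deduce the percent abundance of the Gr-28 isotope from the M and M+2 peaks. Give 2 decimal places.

Write p for the Gr-26 fraction. I(M+2)/I(M) = [C(4,1)·p^3·(1−p)] / p^4 = 4·(1−p)/p = 100.0/54.9 = 1.8215
(1−p)/p = 1.8215/4 = 0.4554  ⇒  p = 1/(1 + 0.4554) = 0.6871
Gr-26: 68.71%, Gr-28: 31.29%.

31.29%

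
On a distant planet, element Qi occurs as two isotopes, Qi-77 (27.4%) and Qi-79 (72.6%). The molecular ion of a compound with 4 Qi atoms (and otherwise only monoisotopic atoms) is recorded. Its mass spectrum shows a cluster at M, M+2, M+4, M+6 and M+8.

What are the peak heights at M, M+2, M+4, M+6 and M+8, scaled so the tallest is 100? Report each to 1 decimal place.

1.3 : 14.2 : 56.6 : 100.0 : 66.2

Each Qi atom is independently Qi-77 (p = 0.274) or Qi-79 (q = 0.726); the cluster is the binomial expansion (p + q)^4.
P(M) = 0.274^4 = 0.005636
P(M+2) = 4 × 0.274^3 × 0.726^1 = 0.059738
P(M+4) = 6 × 0.274^2 × 0.726^2 = 0.237425
P(M+6) = 4 × 0.274^1 × 0.726^3 = 0.419392
P(M+8) = 0.726^4 = 0.277809
The M+6 peak is largest (0.419392); scaling to 100 gives 1.3 : 14.2 : 56.6 : 100.0 : 66.2.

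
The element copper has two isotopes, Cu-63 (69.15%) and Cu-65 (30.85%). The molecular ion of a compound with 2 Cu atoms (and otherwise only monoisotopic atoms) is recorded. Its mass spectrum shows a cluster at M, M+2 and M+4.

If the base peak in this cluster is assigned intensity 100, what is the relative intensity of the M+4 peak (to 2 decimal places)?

19.90

(0.6915 + 0.3085)^2 gives M 0.4782, M+2 0.4267, M+4 0.0952; the largest is M.
P(M) = C(2,0) × 0.6915^2 × 0.3085^0 = 1 × 0.47817225 × 1.0000 = 0.478172 (base)
P(M+4) = C(2,2) × 0.6915^0 × 0.3085^2 = 1 × 1.0000 × 0.09517225 = 0.095172
Relative intensity = 0.095172 / 0.478172 × 100 = 19.90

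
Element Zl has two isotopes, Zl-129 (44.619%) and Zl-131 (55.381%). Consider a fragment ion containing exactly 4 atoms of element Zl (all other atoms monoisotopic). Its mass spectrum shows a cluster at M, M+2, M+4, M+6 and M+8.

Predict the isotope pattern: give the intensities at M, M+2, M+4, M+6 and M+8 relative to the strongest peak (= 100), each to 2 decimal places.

10.82 : 53.71 : 100.00 : 82.75 : 25.68

Each Zl atom is independently Zl-129 (p = 0.44619) or Zl-131 (q = 0.55381); the cluster is the binomial expansion (p + q)^4.
P(M) = 0.44619^4 = 0.039635
P(M+2) = 4 × 0.44619^3 × 0.55381^1 = 0.196780
P(M+4) = 6 × 0.44619^2 × 0.55381^2 = 0.366364
P(M+6) = 4 × 0.44619^1 × 0.55381^3 = 0.303153
P(M+8) = 0.55381^4 = 0.094068
The M+4 peak is largest (0.366364); scaling to 100 gives 10.82 : 53.71 : 100.00 : 82.75 : 25.68.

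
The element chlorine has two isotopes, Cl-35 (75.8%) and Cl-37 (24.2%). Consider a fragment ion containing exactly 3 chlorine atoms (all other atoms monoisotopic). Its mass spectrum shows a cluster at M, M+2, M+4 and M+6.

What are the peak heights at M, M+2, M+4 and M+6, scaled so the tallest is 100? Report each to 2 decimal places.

100.00 : 95.78 : 30.58 : 3.25

Expanding (0.758 + 0.242)^3:
P(M) = 0.758^3 = 0.435520
P(M+2) = 3 × 0.758^2 × 0.242^1 = 0.417133
P(M+4) = 3 × 0.758^1 × 0.242^2 = 0.133175
P(M+6) = 0.242^3 = 0.014172
The M peak is largest (0.435520); scaling to 100 gives 100.00 : 95.78 : 30.58 : 3.25.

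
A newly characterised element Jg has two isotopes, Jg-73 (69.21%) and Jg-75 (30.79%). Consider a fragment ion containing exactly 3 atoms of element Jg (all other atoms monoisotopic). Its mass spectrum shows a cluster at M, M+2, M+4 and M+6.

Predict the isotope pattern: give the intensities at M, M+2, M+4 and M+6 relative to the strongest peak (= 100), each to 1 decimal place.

Expanding (0.6921 + 0.3079)^3:
P(M) = 0.6921^3 = 0.331518
P(M+2) = 3 × 0.6921^2 × 0.3079^1 = 0.442455
P(M+4) = 3 × 0.6921^1 × 0.3079^2 = 0.196838
P(M+6) = 0.3079^3 = 0.029190
The M+2 peak is largest (0.442455); scaling to 100 gives 74.9 : 100.0 : 44.5 : 6.6.

74.9 : 100.0 : 44.5 : 6.6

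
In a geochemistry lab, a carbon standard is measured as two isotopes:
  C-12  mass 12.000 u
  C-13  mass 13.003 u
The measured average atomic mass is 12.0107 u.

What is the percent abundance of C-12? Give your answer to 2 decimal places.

Writing the weighted mean with unknown fraction x of C-12:
12.000·x + 13.003·(1 − x) = 12.0107
(12.000 − 13.003)·x = 12.0107 − 13.003
x = -0.9923 / -1.003 = 0.98933 → 98.93% C-12, 1.07% C-13.

98.93%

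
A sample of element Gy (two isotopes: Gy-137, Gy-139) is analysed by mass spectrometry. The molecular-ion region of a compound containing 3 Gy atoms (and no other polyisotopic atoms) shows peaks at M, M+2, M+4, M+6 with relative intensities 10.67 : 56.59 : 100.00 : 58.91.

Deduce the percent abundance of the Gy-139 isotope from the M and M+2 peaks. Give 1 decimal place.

63.9%

Let p = fractional abundance of Gy-137. I(M+2)/I(M) = [C(3,1)·p^2·(1−p)] / p^3 = 3·(1−p)/p = 56.59/10.67 = 5.3037
(1−p)/p = 5.3037/3 = 1.7679  ⇒  p = 1/(1 + 1.7679) = 0.3613
Gy-137: 36.1%, Gy-139: 63.9%.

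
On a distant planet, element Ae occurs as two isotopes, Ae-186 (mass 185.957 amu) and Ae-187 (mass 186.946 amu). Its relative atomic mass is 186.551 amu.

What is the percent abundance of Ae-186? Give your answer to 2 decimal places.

39.94%

Let x be the fractional abundance of Ae-186; then Ae-187 has abundance 1 − x.
185.957·x + 186.946·(1 − x) = 186.551
(185.957 − 186.946)·x = 186.551 − 186.946
x = -0.395 / -0.989 = 0.39939 → 39.94% Ae-186, 60.06% Ae-187.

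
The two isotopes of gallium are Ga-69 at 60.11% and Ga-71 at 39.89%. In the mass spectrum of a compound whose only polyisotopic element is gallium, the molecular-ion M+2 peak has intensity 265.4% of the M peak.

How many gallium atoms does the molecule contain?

4

For n independent Ga atoms, I(M+2)/I(M) = n · (abundance Ga-71) / (abundance Ga-69) = n · 0.3989/0.6011.
n = 2.654 × 0.6011/0.3989 = 4.00 ≈ 4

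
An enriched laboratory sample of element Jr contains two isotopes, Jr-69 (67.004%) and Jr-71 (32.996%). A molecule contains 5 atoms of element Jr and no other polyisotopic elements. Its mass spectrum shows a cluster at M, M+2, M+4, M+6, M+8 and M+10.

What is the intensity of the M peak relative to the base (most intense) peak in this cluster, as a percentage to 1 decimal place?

Binomial terms of (0.67004 + 0.32996)^5: M 0.1351, M+2 0.3325, M+4 0.3275, M+6 0.1613, M+8 0.0397, M+10 0.0039 → M+2 is the base peak.
P(M+2) = C(5,1) × 0.67004^4 × 0.32996^1 = 5 × 0.20155934 × 0.32996 = 0.332533 (base)
P(M) = C(5,0) × 0.67004^5 × 0.32996^0 = 1 × 0.13505282 × 1.0000 = 0.135053
Relative intensity = 0.135053 / 0.332533 × 100 = 40.6

40.6%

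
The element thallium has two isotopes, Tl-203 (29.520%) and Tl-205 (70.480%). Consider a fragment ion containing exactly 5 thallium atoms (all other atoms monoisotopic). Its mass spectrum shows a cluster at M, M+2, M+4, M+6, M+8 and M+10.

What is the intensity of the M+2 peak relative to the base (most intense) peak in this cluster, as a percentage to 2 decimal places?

7.35%

Term probabilities: M 0.0022, M+2 0.0268, M+4 0.1278, M+6 0.3051, M+8 0.3642, M+10 0.1739. Base peak = M+8.
P(M+8) = C(5,4) × 0.29520^1 × 0.70480^4 = 5 × 0.2952 × 0.24675365 = 0.364208 (base)
P(M+2) = C(5,1) × 0.29520^4 × 0.70480^1 = 5 × 0.00759391 × 0.7048 = 0.026761
Relative intensity = 0.026761 / 0.364208 × 100 = 7.35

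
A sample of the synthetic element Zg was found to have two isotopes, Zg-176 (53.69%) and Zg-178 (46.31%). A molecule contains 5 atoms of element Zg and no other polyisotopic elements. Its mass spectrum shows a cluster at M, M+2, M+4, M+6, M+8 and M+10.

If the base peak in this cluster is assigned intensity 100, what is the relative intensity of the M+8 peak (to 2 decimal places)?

(0.5369 + 0.4631)^5 gives M 0.0446, M+2 0.1924, M+4 0.3319, M+6 0.2863, M+8 0.1235, M+10 0.0213; the largest is M+4.
P(M+4) = C(5,2) × 0.5369^3 × 0.4631^2 = 10 × 0.15476766 × 0.21446161 = 0.331917 (base)
P(M+8) = C(5,4) × 0.5369^1 × 0.4631^4 = 5 × 0.5369 × 0.04599378 = 0.123470
Relative intensity = 0.123470 / 0.331917 × 100 = 37.20

37.20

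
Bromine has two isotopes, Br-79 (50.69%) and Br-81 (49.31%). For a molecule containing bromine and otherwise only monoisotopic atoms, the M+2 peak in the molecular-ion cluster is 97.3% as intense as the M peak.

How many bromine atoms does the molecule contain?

1

For n independent Br atoms, I(M+2)/I(M) = n · (abundance Br-81) / (abundance Br-79) = n · 0.4931/0.5069.
n = 0.973 × 0.5069/0.4931 = 1.00 ≈ 1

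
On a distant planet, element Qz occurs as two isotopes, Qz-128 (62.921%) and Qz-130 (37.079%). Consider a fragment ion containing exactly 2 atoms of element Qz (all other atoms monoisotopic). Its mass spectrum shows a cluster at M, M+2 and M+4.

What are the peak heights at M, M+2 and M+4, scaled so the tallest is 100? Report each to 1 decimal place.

84.8 : 100.0 : 29.5

Each Qz atom is independently Qz-128 (p = 0.62921) or Qz-130 (q = 0.37079); the cluster is the binomial expansion (p + q)^2.
P(M) = 0.62921^2 = 0.395905
P(M+2) = 2 × 0.62921^1 × 0.37079^1 = 0.466610
P(M+4) = 0.37079^2 = 0.137485
The M+2 peak is largest (0.466610); scaling to 100 gives 84.8 : 100.0 : 29.5.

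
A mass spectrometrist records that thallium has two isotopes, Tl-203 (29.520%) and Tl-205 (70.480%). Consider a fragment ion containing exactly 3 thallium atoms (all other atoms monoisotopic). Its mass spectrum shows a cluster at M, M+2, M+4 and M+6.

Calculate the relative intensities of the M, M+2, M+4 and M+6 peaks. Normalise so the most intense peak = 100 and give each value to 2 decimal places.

Each Tl atom is independently Tl-203 (p = 0.29520) or Tl-205 (q = 0.70480); the cluster is the binomial expansion (p + q)^3.
P(M) = 0.29520^3 = 0.025725
P(M+2) = 3 × 0.29520^2 × 0.70480^1 = 0.184255
P(M+4) = 3 × 0.29520^1 × 0.70480^2 = 0.439916
P(M+6) = 0.70480^3 = 0.350104
The M+4 peak is largest (0.439916); scaling to 100 gives 5.85 : 41.88 : 100.00 : 79.58.

5.85 : 41.88 : 100.00 : 79.58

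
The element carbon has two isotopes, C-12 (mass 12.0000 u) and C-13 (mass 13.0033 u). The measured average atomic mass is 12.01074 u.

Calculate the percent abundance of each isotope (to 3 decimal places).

C-12: 98.930%, C-13: 1.070%

Writing the weighted mean with unknown fraction x of C-12:
12.0000·x + 13.0033·(1 − x) = 12.01074
(12.0000 − 13.0033)·x = 12.01074 − 13.0033
x = -0.99256 / -1.0033 = 0.98930 → 98.930% C-12, 1.070% C-13.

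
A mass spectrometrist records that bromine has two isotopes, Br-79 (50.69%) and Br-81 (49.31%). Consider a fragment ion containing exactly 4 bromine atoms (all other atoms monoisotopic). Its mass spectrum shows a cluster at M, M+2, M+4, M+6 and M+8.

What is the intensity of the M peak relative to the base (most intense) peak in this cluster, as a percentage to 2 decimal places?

Binomial terms of (0.5069 + 0.4931)^4: M 0.0660, M+2 0.2569, M+4 0.3749, M+6 0.2431, M+8 0.0591 → M+4 is the base peak.
P(M+4) = C(4,2) × 0.5069^2 × 0.4931^2 = 6 × 0.25694761 × 0.24314761 = 0.374857 (base)
P(M) = C(4,0) × 0.5069^4 × 0.4931^0 = 1 × 0.06602207 × 1.0000 = 0.066022
Relative intensity = 0.066022 / 0.374857 × 100 = 17.61

17.61%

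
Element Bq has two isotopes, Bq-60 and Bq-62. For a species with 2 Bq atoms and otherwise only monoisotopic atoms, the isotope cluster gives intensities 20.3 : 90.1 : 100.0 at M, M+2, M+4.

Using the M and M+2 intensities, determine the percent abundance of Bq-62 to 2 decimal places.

Write p for the Bq-60 fraction. I(M+2)/I(M) = [C(2,1)·p^1·(1−p)] / p^2 = 2·(1−p)/p = 90.1/20.3 = 4.4384
(1−p)/p = 4.4384/2 = 2.2192  ⇒  p = 1/(1 + 2.2192) = 0.3106
Bq-60: 31.06%, Bq-62: 68.94%.

68.94%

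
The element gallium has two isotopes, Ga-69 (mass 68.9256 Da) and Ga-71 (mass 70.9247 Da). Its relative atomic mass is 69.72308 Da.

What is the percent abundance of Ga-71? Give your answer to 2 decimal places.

39.89%

With x = fraction of Ga-69 (so Ga-71 is 1 − x):
68.9256·x + 70.9247·(1 − x) = 69.72308
(68.9256 − 70.9247)·x = 69.72308 − 70.9247
x = -1.20162 / -1.9991 = 0.60108 → 60.11% Ga-69, 39.89% Ga-71.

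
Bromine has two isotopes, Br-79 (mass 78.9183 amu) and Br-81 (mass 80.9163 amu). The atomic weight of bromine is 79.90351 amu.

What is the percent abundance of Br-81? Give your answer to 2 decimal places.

49.31%

Let x be the fractional abundance of Br-79; then Br-81 has abundance 1 − x.
78.9183·x + 80.9163·(1 − x) = 79.90351
(78.9183 − 80.9163)·x = 79.90351 − 80.9163
x = -1.01279 / -1.9980 = 0.50690 → 50.69% Br-79, 49.31% Br-81.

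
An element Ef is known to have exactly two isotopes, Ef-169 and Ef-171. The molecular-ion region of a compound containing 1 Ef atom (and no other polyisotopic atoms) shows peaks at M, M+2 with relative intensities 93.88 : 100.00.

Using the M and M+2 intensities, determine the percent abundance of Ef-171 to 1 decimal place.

51.6%

Let p = fractional abundance of Ef-169. I(M+2)/I(M) = [C(1,1)·p^0·(1−p)] / p^1 = 1·(1−p)/p = 100.00/93.88 = 1.0652
(1−p)/p = 1.0652/1 = 1.0652  ⇒  p = 1/(1 + 1.0652) = 0.4842
Ef-169: 48.4%, Ef-171: 51.6%.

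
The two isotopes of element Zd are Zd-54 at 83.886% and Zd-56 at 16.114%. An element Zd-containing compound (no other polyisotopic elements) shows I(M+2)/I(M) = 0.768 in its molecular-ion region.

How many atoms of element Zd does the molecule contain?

The M+2/M ratio from n Zd atoms is n · q/p = n · 0.16114/0.83886.
n = 0.768 × 0.83886/0.16114 = 4.00 ≈ 4

4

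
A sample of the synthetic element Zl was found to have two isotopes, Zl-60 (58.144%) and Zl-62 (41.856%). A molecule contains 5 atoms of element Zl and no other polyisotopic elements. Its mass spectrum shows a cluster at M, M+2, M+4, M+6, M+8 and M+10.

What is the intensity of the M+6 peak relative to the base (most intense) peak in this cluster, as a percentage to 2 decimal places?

71.99%

Term probabilities: M 0.0665, M+2 0.2392, M+4 0.3444, M+6 0.2479, M+8 0.0892, M+10 0.0128. Base peak = M+4.
P(M+4) = C(5,2) × 0.58144^3 × 0.41856^2 = 10 × 0.19656886 × 0.17519247 = 0.344374 (base)
P(M+6) = C(5,3) × 0.58144^2 × 0.41856^3 = 10 × 0.33807247 × 0.07332856 = 0.247904
Relative intensity = 0.247904 / 0.344374 × 100 = 71.99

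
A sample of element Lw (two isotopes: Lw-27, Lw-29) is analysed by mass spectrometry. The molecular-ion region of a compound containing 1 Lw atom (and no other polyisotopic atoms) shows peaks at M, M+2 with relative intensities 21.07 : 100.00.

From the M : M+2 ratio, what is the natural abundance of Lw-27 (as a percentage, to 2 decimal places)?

Let p = fractional abundance of Lw-27. I(M+2)/I(M) = [C(1,1)·p^0·(1−p)] / p^1 = 1·(1−p)/p = 100.00/21.07 = 4.7461
(1−p)/p = 4.7461/1 = 4.7461  ⇒  p = 1/(1 + 4.7461) = 0.1740
Lw-27: 17.40%, Lw-29: 82.60%.

17.40%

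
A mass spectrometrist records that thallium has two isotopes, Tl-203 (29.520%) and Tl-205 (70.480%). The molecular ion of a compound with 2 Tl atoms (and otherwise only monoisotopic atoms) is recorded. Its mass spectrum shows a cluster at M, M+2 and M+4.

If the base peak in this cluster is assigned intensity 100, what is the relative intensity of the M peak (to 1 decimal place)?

17.5

(0.29520 + 0.70480)^2 gives M 0.0871, M+2 0.4161, M+4 0.4967; the largest is M+4.
P(M+4) = C(2,2) × 0.29520^0 × 0.70480^2 = 1 × 1.0000 × 0.49674304 = 0.496743 (base)
P(M) = C(2,0) × 0.29520^2 × 0.70480^0 = 1 × 0.08714304 × 1.0000 = 0.087143
Relative intensity = 0.087143 / 0.496743 × 100 = 17.5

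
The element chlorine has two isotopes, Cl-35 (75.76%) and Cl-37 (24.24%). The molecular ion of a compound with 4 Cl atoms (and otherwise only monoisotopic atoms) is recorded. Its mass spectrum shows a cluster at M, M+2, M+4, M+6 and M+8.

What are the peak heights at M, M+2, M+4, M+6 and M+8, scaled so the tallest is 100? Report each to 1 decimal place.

Expanding (0.7576 + 0.2424)^4:
P(M) = 0.7576^4 = 0.329428
P(M+2) = 4 × 0.7576^3 × 0.2424^1 = 0.421612
P(M+4) = 6 × 0.7576^2 × 0.2424^2 = 0.202347
P(M+6) = 4 × 0.7576^1 × 0.2424^3 = 0.043162
P(M+8) = 0.2424^4 = 0.003452
The M+2 peak is largest (0.421612); scaling to 100 gives 78.1 : 100.0 : 48.0 : 10.2 : 0.8.

78.1 : 100.0 : 48.0 : 10.2 : 0.8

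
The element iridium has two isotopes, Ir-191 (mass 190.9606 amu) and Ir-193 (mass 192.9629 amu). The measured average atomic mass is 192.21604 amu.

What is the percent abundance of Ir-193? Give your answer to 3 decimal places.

62.700%

With x = fraction of Ir-191 (so Ir-193 is 1 − x):
190.9606·x + 192.9629·(1 − x) = 192.21604
(190.9606 − 192.9629)·x = 192.21604 − 192.9629
x = -0.74686 / -2.0023 = 0.37300 → 37.300% Ir-191, 62.700% Ir-193.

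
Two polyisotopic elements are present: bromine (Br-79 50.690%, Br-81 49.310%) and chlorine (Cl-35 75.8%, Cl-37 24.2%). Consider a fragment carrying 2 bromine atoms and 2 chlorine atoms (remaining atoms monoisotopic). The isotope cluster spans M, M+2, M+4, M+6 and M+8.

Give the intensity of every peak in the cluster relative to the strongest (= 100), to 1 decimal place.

38.7 : 100.0 : 88.6 : 31.1 : 3.7

Bromine pattern (n=2): 0.25694761 : 0.49990478 : 0.24314761
Chlorine pattern (n=2): 0.574564 : 0.366872 : 0.058564
Convolve the two distributions (both contribute in 2-u steps):
  M: 0.25694761×0.574564 = 0.147633
  M+2: 0.25694761×0.366872 + 0.49990478×0.574564 = 0.381494
  M+4: 0.25694761×0.058564 + 0.49990478×0.366872 + 0.24314761×0.574564 = 0.338153
  M+6: 0.49990478×0.058564 + 0.24314761×0.366872 = 0.118480
  M+8: 0.24314761×0.058564 = 0.014240
Scale to base peak (0.381494) = 100: 38.7 : 100.0 : 88.6 : 31.1 : 3.7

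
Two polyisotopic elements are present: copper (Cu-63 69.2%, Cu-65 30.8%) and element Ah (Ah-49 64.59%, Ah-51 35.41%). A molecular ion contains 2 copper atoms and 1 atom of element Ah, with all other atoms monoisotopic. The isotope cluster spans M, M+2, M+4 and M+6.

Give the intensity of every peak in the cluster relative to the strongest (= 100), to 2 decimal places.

69.52 : 100.00 : 47.70 : 7.55

Copper pattern (n=2): 0.478864 : 0.426272 : 0.094864
Element Ah pattern (n=1): 0.6459 : 0.3541
Convolve the two distributions (both contribute in 2-u steps):
  M: 0.478864×0.6459 = 0.309298
  M+2: 0.478864×0.3541 + 0.426272×0.6459 = 0.444895
  M+4: 0.426272×0.3541 + 0.094864×0.6459 = 0.212216
  M+6: 0.094864×0.3541 = 0.033591
Scale to base peak (0.444895) = 100: 69.52 : 100.00 : 47.70 : 7.55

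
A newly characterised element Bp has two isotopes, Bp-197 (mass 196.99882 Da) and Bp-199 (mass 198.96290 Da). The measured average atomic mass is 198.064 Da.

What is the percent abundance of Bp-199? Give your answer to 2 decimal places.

With x = fraction of Bp-197 (so Bp-199 is 1 − x):
196.99882·x + 198.96290·(1 − x) = 198.064
(196.99882 − 198.96290)·x = 198.064 − 198.96290
x = -0.89890 / -1.96408 = 0.45767 → 45.77% Bp-197, 54.23% Bp-199.

54.23%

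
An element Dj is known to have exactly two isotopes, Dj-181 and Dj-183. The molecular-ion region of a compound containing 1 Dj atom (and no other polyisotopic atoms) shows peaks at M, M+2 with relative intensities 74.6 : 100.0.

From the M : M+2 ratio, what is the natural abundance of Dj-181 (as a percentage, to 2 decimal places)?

42.73%

Let p = fractional abundance of Dj-181. I(M+2)/I(M) = [C(1,1)·p^0·(1−p)] / p^1 = 1·(1−p)/p = 100.0/74.6 = 1.3405
(1−p)/p = 1.3405/1 = 1.3405  ⇒  p = 1/(1 + 1.3405) = 0.4273
Dj-181: 42.73%, Dj-183: 57.27%.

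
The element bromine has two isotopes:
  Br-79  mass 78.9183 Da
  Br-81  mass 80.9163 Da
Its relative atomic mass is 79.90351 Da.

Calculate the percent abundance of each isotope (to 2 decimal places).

With x = fraction of Br-79 (so Br-81 is 1 − x):
78.9183·x + 80.9163·(1 − x) = 79.90351
(78.9183 − 80.9163)·x = 79.90351 − 80.9163
x = -1.01279 / -1.9980 = 0.50690 → 50.69% Br-79, 49.31% Br-81.

Br-79: 50.69%, Br-81: 49.31%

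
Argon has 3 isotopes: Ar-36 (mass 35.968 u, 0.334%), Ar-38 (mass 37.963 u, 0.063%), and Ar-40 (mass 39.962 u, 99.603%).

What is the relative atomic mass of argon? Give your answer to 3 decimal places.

39.947 u

Weight each isotope mass by its fractional abundance: 0.00334 × 35.968 + 0.00063 × 37.963 + 0.99603 × 39.962
= 0.1201 + 0.0239 + 39.8034 = 39.9474 u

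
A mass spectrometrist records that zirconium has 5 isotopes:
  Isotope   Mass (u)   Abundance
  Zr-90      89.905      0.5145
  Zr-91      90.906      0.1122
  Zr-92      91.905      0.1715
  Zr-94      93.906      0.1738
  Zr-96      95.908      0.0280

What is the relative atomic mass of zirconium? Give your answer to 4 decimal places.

91.2238 u

The abundance-weighted mean is 0.5145 × 89.905 + 0.1122 × 90.906 + 0.1715 × 91.905 + 0.1738 × 93.906 + 0.0280 × 95.908
= 46.25612 + 10.19965 + 15.76171 + 16.32086 + 2.68542 = 91.22376 u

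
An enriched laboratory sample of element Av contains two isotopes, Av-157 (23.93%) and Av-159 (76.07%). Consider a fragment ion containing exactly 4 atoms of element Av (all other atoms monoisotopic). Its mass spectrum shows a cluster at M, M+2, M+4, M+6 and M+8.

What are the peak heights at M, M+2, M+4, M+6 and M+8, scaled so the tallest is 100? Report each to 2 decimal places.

The 4 Av atoms are independent, so intensities follow the terms of (0.2393 + 0.7607)^4.
P(M) = 0.2393^4 = 0.003279
P(M+2) = 4 × 0.2393^3 × 0.7607^1 = 0.041697
P(M+4) = 6 × 0.2393^2 × 0.7607^2 = 0.198822
P(M+6) = 4 × 0.2393^1 × 0.7607^3 = 0.421350
P(M+8) = 0.7607^4 = 0.334853
The M+6 peak is largest (0.421350); scaling to 100 gives 0.78 : 9.90 : 47.19 : 100.00 : 79.47.

0.78 : 9.90 : 47.19 : 100.00 : 79.47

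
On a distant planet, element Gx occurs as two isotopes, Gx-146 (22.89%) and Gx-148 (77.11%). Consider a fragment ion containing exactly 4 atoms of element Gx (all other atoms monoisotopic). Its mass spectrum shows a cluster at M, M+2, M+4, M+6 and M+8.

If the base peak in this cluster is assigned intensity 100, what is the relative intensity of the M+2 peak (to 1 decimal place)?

(0.2289 + 0.7711)^4 gives M 0.0027, M+2 0.0370, M+4 0.1869, M+6 0.4198, M+8 0.3535; the largest is M+6.
P(M+6) = C(4,3) × 0.2289^1 × 0.7711^3 = 4 × 0.2289 × 0.45849237 = 0.419796 (base)
P(M+2) = C(4,1) × 0.2289^3 × 0.7711^1 = 4 × 0.01199326 × 0.7711 = 0.036992
Relative intensity = 0.036992 / 0.419796 × 100 = 8.8

8.8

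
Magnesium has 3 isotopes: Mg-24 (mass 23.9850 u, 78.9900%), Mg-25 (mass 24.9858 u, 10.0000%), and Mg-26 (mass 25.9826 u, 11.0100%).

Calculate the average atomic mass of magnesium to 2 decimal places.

Ar = Σ fᵢ·mᵢ = 0.789900 × 23.9850 + 0.100000 × 24.9858 + 0.110100 × 25.9826
= 18.94575 + 2.49858 + 2.86068 = 24.30501 u

24.31 u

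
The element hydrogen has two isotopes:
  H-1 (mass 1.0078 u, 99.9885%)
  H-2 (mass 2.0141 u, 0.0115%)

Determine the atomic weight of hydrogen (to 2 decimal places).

1.01 u

Ar = Σ fᵢ·mᵢ = 0.999885 × 1.0078 + 0.000115 × 2.0141
= 1.00768 + 0.00023 = 1.00791 u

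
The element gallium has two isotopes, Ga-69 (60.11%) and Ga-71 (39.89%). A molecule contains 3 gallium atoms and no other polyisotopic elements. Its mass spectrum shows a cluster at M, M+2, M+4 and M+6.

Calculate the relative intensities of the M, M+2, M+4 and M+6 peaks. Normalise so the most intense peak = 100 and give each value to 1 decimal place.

Expanding (0.6011 + 0.3989)^3:
P(M) = 0.6011^3 = 0.217190
P(M+2) = 3 × 0.6011^2 × 0.3989^1 = 0.432393
P(M+4) = 3 × 0.6011^1 × 0.3989^2 = 0.286943
P(M+6) = 0.3989^3 = 0.063473
The M+2 peak is largest (0.432393); scaling to 100 gives 50.2 : 100.0 : 66.4 : 14.7.

50.2 : 100.0 : 66.4 : 14.7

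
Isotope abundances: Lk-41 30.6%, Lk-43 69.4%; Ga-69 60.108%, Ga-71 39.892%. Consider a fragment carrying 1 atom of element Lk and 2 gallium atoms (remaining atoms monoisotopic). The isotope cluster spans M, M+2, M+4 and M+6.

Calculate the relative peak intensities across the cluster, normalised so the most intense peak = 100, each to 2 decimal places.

27.81 : 100.00 : 95.98 : 27.78

Element Lk pattern (n=1): 0.3060 : 0.6940
Gallium pattern (n=2): 0.36129717 : 0.47956567 : 0.15913717
Convolve the two distributions (both contribute in 2-u steps):
  M: 0.3060×0.36129717 = 0.110557
  M+2: 0.3060×0.47956567 + 0.6940×0.36129717 = 0.397487
  M+4: 0.3060×0.15913717 + 0.6940×0.47956567 = 0.381515
  M+6: 0.6940×0.15913717 = 0.110441
Scale to base peak (0.397487) = 100: 27.81 : 100.00 : 95.98 : 27.78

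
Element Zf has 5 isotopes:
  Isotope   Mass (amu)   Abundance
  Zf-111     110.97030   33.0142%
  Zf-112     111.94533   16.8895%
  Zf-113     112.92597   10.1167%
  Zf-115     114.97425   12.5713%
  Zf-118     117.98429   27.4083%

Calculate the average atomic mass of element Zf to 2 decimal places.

113.76 amu

Weight each isotope mass by its fractional abundance: 0.330142 × 110.97030 + 0.168895 × 111.94533 + 0.101167 × 112.92597 + 0.125713 × 114.97425 + 0.274083 × 117.98429
= 36.635957 + 18.907007 + 11.424382 + 14.453758 + 32.337488 = 113.758592 amu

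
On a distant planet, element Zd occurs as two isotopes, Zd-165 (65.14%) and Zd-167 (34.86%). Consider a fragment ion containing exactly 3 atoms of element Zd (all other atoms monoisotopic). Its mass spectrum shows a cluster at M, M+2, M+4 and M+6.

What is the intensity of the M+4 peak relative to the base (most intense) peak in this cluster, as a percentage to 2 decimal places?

53.52%

Binomial terms of (0.6514 + 0.3486)^3: M 0.2764, M+2 0.4438, M+4 0.2375, M+6 0.0424 → M+2 is the base peak.
P(M+2) = C(3,1) × 0.6514^2 × 0.3486^1 = 3 × 0.42432196 × 0.3486 = 0.443756 (base)
P(M+4) = C(3,2) × 0.6514^1 × 0.3486^2 = 3 × 0.6514 × 0.12152196 = 0.237478
Relative intensity = 0.237478 / 0.443756 × 100 = 53.52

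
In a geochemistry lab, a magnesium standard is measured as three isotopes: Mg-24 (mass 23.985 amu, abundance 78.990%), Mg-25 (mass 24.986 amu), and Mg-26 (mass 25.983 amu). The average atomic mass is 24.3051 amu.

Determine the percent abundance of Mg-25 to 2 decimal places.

Let x and y be the fractions of Mg-25 and Mg-26. Then x + y = 1 − 0.78990 = 0.21010 and 24.986x + 25.983y = 24.3051 − 0.78990×23.985 = 5.3593485.
Substituting: 24.986x + 25.983(0.21010 − x) = 5.3593485
(24.986 − 25.983)x = -0.0996798  ⇒  x = 0.09998, y = 0.11012
Mg-25: 10.00%, Mg-26: 11.01%.

10.00%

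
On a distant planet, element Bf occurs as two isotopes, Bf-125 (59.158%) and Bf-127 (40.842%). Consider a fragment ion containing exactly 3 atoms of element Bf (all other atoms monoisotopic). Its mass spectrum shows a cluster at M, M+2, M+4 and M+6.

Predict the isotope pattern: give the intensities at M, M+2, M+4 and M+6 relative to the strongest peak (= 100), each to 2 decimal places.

48.28 : 100.00 : 69.04 : 15.89

The 3 Bf atoms are independent, so intensities follow the terms of (0.59158 + 0.40842)^3.
P(M) = 0.59158^3 = 0.207033
P(M+2) = 3 × 0.59158^2 × 0.40842^1 = 0.428800
P(M+4) = 3 × 0.59158^1 × 0.40842^2 = 0.296039
P(M+6) = 0.40842^3 = 0.068127
The M+2 peak is largest (0.428800); scaling to 100 gives 48.28 : 100.00 : 69.04 : 15.89.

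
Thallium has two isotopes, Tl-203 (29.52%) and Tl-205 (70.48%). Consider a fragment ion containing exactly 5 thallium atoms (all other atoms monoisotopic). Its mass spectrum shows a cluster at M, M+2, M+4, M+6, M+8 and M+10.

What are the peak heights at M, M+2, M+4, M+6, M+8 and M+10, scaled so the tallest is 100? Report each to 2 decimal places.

0.62 : 7.35 : 35.09 : 83.77 : 100.00 : 47.75

Expanding (0.2952 + 0.7048)^5:
P(M) = 0.2952^5 = 0.002242
P(M+2) = 5 × 0.2952^4 × 0.7048^1 = 0.026761
P(M+4) = 10 × 0.2952^3 × 0.7048^2 = 0.127785
P(M+6) = 10 × 0.2952^2 × 0.7048^3 = 0.305092
P(M+8) = 5 × 0.2952^1 × 0.7048^4 = 0.364208
P(M+10) = 0.7048^5 = 0.173912
The M+8 peak is largest (0.364208); scaling to 100 gives 0.62 : 7.35 : 35.09 : 83.77 : 100.00 : 47.75.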